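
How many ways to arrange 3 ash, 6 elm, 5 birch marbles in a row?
14! / (3! × 6! × 5!) = 168168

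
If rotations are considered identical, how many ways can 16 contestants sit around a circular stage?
Circular: fix one position, arrange the rest. (16-1)! = 1307674368000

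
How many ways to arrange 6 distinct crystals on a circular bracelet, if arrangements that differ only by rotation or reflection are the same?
(6-1)!/2 = 120/2 = 60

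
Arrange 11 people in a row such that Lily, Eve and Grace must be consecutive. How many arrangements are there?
Treat the 3 as one block: (11-3+1)! × 3! = 362880 × 6 = 2177280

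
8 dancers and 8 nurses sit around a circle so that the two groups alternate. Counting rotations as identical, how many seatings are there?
Fix one of the dancers: (8-1)! ways for the remaining dancers, × 8! ways for the nurses = 5040 × 40320 = 203212800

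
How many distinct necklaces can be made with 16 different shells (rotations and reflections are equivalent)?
(16-1)!/2 = 1307674368000/2 = 653837184000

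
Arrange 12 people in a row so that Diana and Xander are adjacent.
Treat as block: (12-1)! × 2! = 39916800 × 2 = 79833600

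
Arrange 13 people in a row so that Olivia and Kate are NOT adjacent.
Total - adjacent = 13! - (13-1)!×2 = 6227020800 - 958003200 = 5269017600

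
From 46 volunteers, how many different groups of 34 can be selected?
C(46,34) = 46!/(34!×12!) = 38910617655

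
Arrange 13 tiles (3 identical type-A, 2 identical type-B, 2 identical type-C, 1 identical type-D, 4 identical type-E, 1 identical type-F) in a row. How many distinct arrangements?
13! / (3! × 2! × 2! × 1! × 4! × 1!) = 10810800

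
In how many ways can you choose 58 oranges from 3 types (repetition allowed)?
C(58+3-1, 3-1) = C(60, 2) = 1770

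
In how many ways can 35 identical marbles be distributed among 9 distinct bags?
C(35+9-1, 9-1) = C(43, 8) = 145008513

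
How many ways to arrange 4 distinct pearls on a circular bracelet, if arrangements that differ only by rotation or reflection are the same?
(4-1)!/2 = 6/2 = 3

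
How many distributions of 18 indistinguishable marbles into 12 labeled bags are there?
C(18+12-1, 12-1) = C(29, 11) = 34597290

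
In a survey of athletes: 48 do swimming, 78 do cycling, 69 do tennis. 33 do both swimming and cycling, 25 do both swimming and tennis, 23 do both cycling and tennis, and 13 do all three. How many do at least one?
|A∪B∪C| = 48+78+69-33-25-23+13 = 127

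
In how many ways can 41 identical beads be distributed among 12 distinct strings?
C(41+12-1, 12-1) = C(52, 11) = 60403728840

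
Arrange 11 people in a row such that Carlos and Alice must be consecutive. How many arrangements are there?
Treat the 2 as one block: (11-2+1)! × 2! = 3628800 × 2 = 7257600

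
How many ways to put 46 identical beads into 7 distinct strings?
C(46+7-1, 7-1) = C(52, 6) = 20358520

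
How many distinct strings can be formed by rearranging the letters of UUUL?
4! / (1! × 3!) = 4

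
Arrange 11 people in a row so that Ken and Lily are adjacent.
Treat as block: (11-1)! × 2! = 3628800 × 2 = 7257600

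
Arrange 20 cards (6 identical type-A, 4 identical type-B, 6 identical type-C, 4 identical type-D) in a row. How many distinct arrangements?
20! / (6! × 4! × 6! × 4!) = 8147739600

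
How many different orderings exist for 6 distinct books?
6! = 720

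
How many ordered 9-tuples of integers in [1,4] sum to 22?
Coefficient of x^22 in (x + x² + ... + x^4)^9. By inclusion-exclusion on dice exceeding 4: Σ_j (-1)^j C(9,j)·C(22-1-4j, 8) = C(9,0)·C(21,8) - C(9,1)·C(17,8) + C(9,2)·C(13,8) - C(9,3)·C(9,8) = 1·203490 - 9·24310 + 36·1287 - 84·9 = 30276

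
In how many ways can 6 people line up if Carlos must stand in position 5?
Fix one position: (6-1)! = 120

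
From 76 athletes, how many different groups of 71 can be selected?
C(76,71) = 76!/(71!×5!) = 18474840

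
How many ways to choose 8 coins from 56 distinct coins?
C(56,8) = 56!/(8!×48!) = 1420494075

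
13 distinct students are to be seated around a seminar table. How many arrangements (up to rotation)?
Circular: fix one position, arrange the rest. (13-1)! = 479001600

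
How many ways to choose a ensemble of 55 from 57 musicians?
C(57,55) = 57!/(55!×2!) = 1596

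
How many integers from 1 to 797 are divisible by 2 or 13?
⌊797/2⌋ + ⌊797/13⌋ - ⌊797/26⌋ = 398 + 61 - 30 = 429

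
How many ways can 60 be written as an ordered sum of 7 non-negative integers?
C(60+7-1, 7-1) = C(66, 6) = 90858768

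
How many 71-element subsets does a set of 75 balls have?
C(75,71) = 75!/(71!×4!) = 1215450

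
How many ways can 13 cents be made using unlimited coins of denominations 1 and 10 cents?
Coefficient of x^13 in 1/(1-x^1) · 1/(1-x^10). Use j coins of 10 for j = 0..⌊13/10⌋ = 1, the rest in 1s: 1 + 1 = 2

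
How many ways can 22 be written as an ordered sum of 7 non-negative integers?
C(22+7-1, 7-1) = C(28, 6) = 376740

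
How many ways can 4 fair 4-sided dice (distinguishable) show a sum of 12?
Coefficient of x^12 in (x + x² + ... + x^4)^4. By inclusion-exclusion on dice exceeding 4: Σ_j (-1)^j C(4,j)·C(12-1-4j, 3) = C(4,0)·C(11,3) - C(4,1)·C(7,3) + C(4,2)·C(3,3) = 1·165 - 4·35 + 6·1 = 31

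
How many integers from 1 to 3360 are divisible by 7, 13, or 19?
⌊3360/7⌋+⌊3360/13⌋+⌊3360/19⌋ - ⌊3360/91⌋-⌊3360/133⌋-⌊3360/247⌋ + ⌊3360/1729⌋ = 480+258+176 - 36-25-13 + 1 = 841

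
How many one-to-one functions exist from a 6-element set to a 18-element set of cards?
P(18,6) = 18!/(18-6)! = 13366080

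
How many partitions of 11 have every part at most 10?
Let r_j(i) = number of partitions of i into parts ≤ j, for i = 0..11. r_1(i) = 1 for all i; r_j(i) = r_{j-1}(i) + r_j(i-j). Rows j = 2..10: ≤2: 1 1 2 2 3 3 4 4 5 5 6 6; ≤3: 1 1 2 3 4 5 7 8 10 12 14 16; ≤4: 1 1 2 3 5 6 9 11 15 18 23 27; ≤5: 1 1 2 3 5 7 10 13 18 23 30 37; ≤6: 1 1 2 3 5 7 11 14 20 26 35 44; ≤7: 1 1 2 3 5 7 11 15 21 28 38 49; ≤8: 1 1 2 3 5 7 11 15 22 29 40 52; ≤9: 1 1 2 3 5 7 11 15 22 30 41 54; ≤10: 1 1 2 3 5 7 11 15 22 30 42 55. r_10(11) = 55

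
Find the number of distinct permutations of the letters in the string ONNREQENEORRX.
13! / (3! × 3! × 2! × 1! × 1! × 3!) = 14414400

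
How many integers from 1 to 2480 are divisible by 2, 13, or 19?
⌊2480/2⌋+⌊2480/13⌋+⌊2480/19⌋ - ⌊2480/26⌋-⌊2480/38⌋-⌊2480/247⌋ + ⌊2480/494⌋ = 1240+190+130 - 95-65-10 + 5 = 1395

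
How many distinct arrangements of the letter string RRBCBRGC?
8! / (2! × 3! × 1! × 2!) = 1680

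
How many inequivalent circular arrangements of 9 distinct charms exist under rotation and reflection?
(9-1)!/2 = 40320/2 = 20160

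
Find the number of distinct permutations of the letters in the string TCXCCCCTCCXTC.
13! / (3! × 8! × 2!) = 12870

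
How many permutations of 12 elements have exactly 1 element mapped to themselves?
Choose the 1 fixed point C(12,1) = 12, derange the rest: !11 = Σ_{j=0}^{11} (-1)^j·11!/j! = 39916800 - 39916800 + 19958400 - 6652800 + 1663200 - 332640 + 55440 - 7920 + 990 - 110 + 11 - 1 = 14684570. Product = 12 × 14684570 = 176214840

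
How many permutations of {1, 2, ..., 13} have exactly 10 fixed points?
Choose the 10 fixed points C(13,10) = 286, derange the rest: !3 = Σ_{j=0}^{3} (-1)^j·3!/j! = 6 - 6 + 3 - 1 = 2. Product = 286 × 2 = 572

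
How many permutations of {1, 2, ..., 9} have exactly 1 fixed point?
Choose the 1 fixed point C(9,1) = 9, derange the rest: !8 = Σ_{j=0}^{8} (-1)^j·8!/j! = 40320 - 40320 + 20160 - 6720 + 1680 - 336 + 56 - 8 + 1 = 14833. Product = 9 × 14833 = 133497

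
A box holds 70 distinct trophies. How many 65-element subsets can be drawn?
C(70,65) = 70!/(65!×5!) = 12103014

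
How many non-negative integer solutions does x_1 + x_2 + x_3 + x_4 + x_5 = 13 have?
C(13+5-1, 5-1) = C(17, 4) = 2380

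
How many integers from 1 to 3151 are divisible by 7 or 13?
⌊3151/7⌋ + ⌊3151/13⌋ - ⌊3151/91⌋ = 450 + 242 - 34 = 658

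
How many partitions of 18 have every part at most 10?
Let r_j(i) = number of partitions of i into parts ≤ j, for i = 0..18. r_1(i) = 1 for all i; r_j(i) = r_{j-1}(i) + r_j(i-j). Rows j = 2..10: ≤2: 1 1 2 2 3 3 4 4 5 5 6 6 7 7 8 8 9 9 10; ≤3: 1 1 2 3 4 5 7 8 10 12 14 16 19 21 24 27 30 33 37; ≤4: 1 1 2 3 5 6 9 11 15 18 23 27 34 39 47 54 64 72 84; ≤5: 1 1 2 3 5 7 10 13 18 23 30 37 47 57 70 84 101 119 141; ≤6: 1 1 2 3 5 7 11 14 20 26 35 44 58 71 90 110 136 163 199; ≤7: 1 1 2 3 5 7 11 15 21 28 38 49 65 82 105 131 164 201 248; ≤8: 1 1 2 3 5 7 11 15 22 29 40 52 70 89 116 146 186 230 288; ≤9: 1 1 2 3 5 7 11 15 22 30 41 54 73 94 123 157 201 252 318; ≤10: 1 1 2 3 5 7 11 15 22 30 42 55 75 97 128 164 212 267 340. r_10(18) = 340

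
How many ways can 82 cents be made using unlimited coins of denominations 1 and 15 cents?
Coefficient of x^82 in 1/(1-x^1) · 1/(1-x^15). Use j coins of 15 for j = 0..⌊82/15⌋ = 5, the rest in 1s: 5 + 1 = 6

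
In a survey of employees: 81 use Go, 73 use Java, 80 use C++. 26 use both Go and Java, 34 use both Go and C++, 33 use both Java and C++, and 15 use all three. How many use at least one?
|A∪B∪C| = 81+73+80-26-34-33+15 = 156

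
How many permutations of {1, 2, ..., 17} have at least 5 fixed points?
Exactly j fixed points: C(17,j)·!(17-j); sum over j ≥ 5 (derangement numbers via !m = (m-1)·(!(m-1) + !(m-2)): !0..!12 = 1, 0, 1, 2, 9, 44, 265, 1854, 14833, 133496, 1334961, 14684570, 176214841). Σ_{j=5}^{17} C(17,j)·!(17-j) = C(17,5)·!12 + C(17,6)·!11 + C(17,7)·!10 + C(17,8)·!9 + C(17,9)·!8 + C(17,10)·!7 + C(17,11)·!6 + C(17,12)·!5 + C(17,13)·!4 + C(17,14)·!3 + C(17,15)·!2 + C(17,16)·!1 + C(17,17)·!0 = 6188·176214841 + 12376·14684570 + 19448·1334961 + 24310·133496 + 24310·14833 + 19448·1854 + 12376·265 + 6188·44 + 2380·9 + 680·2 + 136·1 + 17·0 + 1·1 = 1301761505367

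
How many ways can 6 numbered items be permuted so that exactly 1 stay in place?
Choose the 1 fixed point C(6,1) = 6, derange the rest: !5 = Σ_{j=0}^{5} (-1)^j·5!/j! = 120 - 120 + 60 - 20 + 5 - 1 = 44. Product = 6 × 44 = 264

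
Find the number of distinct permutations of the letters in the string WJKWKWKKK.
9! / (3! × 5! × 1!) = 504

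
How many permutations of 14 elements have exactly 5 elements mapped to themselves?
Choose the 5 fixed points C(14,5) = 2002, derange the rest: !9 = Σ_{j=0}^{9} (-1)^j·9!/j! = 362880 - 362880 + 181440 - 60480 + 15120 - 3024 + 504 - 72 + 9 - 1 = 133496. Product = 2002 × 133496 = 267258992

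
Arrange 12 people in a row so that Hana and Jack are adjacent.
Treat as block: (12-1)! × 2! = 39916800 × 2 = 79833600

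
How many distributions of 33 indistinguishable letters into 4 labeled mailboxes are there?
C(33+4-1, 4-1) = C(36, 3) = 7140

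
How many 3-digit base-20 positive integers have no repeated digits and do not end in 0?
Last digit: 19 nonzero choices. First digit: 18 (nonzero, ≠last). Middle 1: P(18,1) = 18. Total = 6156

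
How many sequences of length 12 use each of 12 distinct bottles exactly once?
12! = 479001600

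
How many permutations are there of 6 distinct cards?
6! = 720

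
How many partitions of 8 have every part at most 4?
Let r_j(i) = number of partitions of i into parts ≤ j, for i = 0..8. r_1(i) = 1 for all i; r_j(i) = r_{j-1}(i) + r_j(i-j). Rows j = 2..4: ≤2: 1 1 2 2 3 3 4 4 5; ≤3: 1 1 2 3 4 5 7 8 10; ≤4: 1 1 2 3 5 6 9 11 15. r_4(8) = 15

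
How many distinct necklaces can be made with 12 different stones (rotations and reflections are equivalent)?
(12-1)!/2 = 39916800/2 = 19958400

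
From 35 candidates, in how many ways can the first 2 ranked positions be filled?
P(35,2) = 35!/(35-2)! = 1190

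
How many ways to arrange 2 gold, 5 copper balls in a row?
7! / (2! × 5!) = 21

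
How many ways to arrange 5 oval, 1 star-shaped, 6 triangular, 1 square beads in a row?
13! / (5! × 1! × 6! × 1!) = 72072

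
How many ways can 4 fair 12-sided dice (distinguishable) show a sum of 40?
Coefficient of x^40 in (x + x² + ... + x^12)^4. By inclusion-exclusion on dice exceeding 12: Σ_j (-1)^j C(4,j)·C(40-1-12j, 3) = C(4,0)·C(39,3) - C(4,1)·C(27,3) + C(4,2)·C(15,3) - C(4,3)·C(3,3) = 1·9139 - 4·2925 + 6·455 - 4·1 = 165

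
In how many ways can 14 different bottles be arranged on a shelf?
14! = 87178291200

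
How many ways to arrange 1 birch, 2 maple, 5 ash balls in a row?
8! / (1! × 2! × 5!) = 168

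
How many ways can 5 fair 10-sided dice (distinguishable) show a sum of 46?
Coefficient of x^46 in (x + x² + ... + x^10)^5. By inclusion-exclusion on dice exceeding 10: Σ_j (-1)^j C(5,j)·C(46-1-10j, 4) = C(5,0)·C(45,4) - C(5,1)·C(35,4) + C(5,2)·C(25,4) - C(5,3)·C(15,4) + C(5,4)·C(5,4) = 1·148995 - 5·52360 + 10·12650 - 10·1365 + 5·5 = 70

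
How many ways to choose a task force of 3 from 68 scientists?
C(68,3) = 68!/(3!×65!) = 50116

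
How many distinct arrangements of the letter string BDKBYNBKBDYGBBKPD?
17! / (3! × 6! × 1! × 3! × 2! × 1! × 1!) = 6861254400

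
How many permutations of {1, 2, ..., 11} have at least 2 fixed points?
Exactly j fixed points: C(11,j)·!(11-j); sum over j ≥ 2 (derangement numbers via !m = (m-1)·(!(m-1) + !(m-2)): !0..!9 = 1, 0, 1, 2, 9, 44, 265, 1854, 14833, 133496). Σ_{j=2}^{11} C(11,j)·!(11-j) = C(11,2)·!9 + C(11,3)·!8 + C(11,4)·!7 + C(11,5)·!6 + C(11,6)·!5 + C(11,7)·!4 + C(11,8)·!3 + C(11,9)·!2 + C(11,10)·!1 + C(11,11)·!0 = 55·133496 + 165·14833 + 330·1854 + 462·265 + 462·44 + 330·9 + 165·2 + 55·1 + 11·0 + 1·1 = 10547659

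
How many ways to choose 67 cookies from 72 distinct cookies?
C(72,67) = 72!/(67!×5!) = 13991544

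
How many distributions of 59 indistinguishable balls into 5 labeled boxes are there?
C(59+5-1, 5-1) = C(63, 4) = 595665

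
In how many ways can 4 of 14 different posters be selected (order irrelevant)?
C(14,4) = 14!/(4!×10!) = 1001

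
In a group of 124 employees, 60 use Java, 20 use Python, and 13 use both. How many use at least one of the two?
|A∪B| = |A| + |B| - |A∩B| = 60 + 20 - 13 = 67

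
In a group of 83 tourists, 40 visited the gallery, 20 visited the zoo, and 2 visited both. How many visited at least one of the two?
|A∪B| = |A| + |B| - |A∩B| = 40 + 20 - 2 = 58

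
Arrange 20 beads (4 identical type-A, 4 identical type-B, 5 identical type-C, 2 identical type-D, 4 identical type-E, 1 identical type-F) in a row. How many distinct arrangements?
20! / (4! × 4! × 5! × 2! × 4! × 1!) = 733296564000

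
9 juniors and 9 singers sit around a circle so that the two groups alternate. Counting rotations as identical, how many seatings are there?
Fix one of the juniors: (9-1)! ways for the remaining juniors, × 9! ways for the singers = 40320 × 362880 = 14631321600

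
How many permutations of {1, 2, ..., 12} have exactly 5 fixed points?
Choose the 5 fixed points C(12,5) = 792, derange the rest: !7 = Σ_{j=0}^{7} (-1)^j·7!/j! = 5040 - 5040 + 2520 - 840 + 210 - 42 + 7 - 1 = 1854. Product = 792 × 1854 = 1468368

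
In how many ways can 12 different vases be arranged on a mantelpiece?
12! = 479001600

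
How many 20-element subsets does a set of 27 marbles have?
C(27,20) = 27!/(20!×7!) = 888030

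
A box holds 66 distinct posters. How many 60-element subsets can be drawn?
C(66,60) = 66!/(60!×6!) = 90858768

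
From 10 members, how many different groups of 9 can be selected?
C(10,9) = 10!/(9!×1!) = 10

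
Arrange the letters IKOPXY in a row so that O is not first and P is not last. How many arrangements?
By inclusion-exclusion: 6! - 2×(6-1)! + (6-2)! = 720 - 240 + 24 = 504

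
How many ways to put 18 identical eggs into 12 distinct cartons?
C(18+12-1, 12-1) = C(29, 11) = 34597290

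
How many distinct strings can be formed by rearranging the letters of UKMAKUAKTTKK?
12! / (2! × 2! × 1! × 5! × 2!) = 498960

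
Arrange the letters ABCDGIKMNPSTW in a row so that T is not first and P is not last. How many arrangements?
By inclusion-exclusion: 13! - 2×(13-1)! + (13-2)! = 6227020800 - 958003200 + 39916800 = 5308934400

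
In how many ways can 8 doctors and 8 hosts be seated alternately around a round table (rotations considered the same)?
Fix one of the doctors: (8-1)! ways for the remaining doctors, × 8! ways for the hosts = 5040 × 40320 = 203212800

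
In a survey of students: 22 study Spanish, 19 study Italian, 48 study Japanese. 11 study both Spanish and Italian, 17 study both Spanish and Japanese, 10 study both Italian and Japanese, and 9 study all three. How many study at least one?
|A∪B∪C| = 22+19+48-11-17-10+9 = 60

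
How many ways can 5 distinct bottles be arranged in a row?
5! = 120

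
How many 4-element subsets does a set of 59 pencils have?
C(59,4) = 59!/(4!×55!) = 455126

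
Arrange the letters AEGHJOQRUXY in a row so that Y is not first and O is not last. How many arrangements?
By inclusion-exclusion: 11! - 2×(11-1)! + (11-2)! = 39916800 - 7257600 + 362880 = 33022080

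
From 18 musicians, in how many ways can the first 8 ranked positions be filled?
P(18,8) = 18!/(18-8)! = 1764322560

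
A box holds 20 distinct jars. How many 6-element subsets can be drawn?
C(20,6) = 20!/(6!×14!) = 38760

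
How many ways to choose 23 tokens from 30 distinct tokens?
C(30,23) = 30!/(23!×7!) = 2035800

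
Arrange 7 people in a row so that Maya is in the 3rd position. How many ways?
Fix one position: (7-1)! = 720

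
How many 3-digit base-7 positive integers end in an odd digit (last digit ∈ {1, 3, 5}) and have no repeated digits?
Last∈{1,3,5}. Last=0: 0. Last nonzero: 3×5×P(5,1) = 75. Total = 75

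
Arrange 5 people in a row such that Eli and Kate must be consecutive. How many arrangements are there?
Treat the 2 as one block: (5-2+1)! × 2! = 24 × 2 = 48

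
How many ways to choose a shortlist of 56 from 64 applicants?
C(64,56) = 64!/(56!×8!) = 4426165368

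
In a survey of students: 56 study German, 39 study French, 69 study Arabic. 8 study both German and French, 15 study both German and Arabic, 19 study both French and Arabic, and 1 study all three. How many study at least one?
|A∪B∪C| = 56+39+69-8-15-19+1 = 123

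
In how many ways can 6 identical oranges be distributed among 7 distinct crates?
C(6+7-1, 7-1) = C(12, 6) = 924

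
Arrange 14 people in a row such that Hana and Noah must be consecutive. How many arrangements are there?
Treat the 2 as one block: (14-2+1)! × 2! = 6227020800 × 2 = 12454041600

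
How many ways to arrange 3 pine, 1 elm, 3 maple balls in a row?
7! / (3! × 1! × 3!) = 140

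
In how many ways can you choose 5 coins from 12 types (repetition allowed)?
C(5+12-1, 12-1) = C(16, 11) = 4368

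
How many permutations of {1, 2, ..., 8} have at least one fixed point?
Complement of the derangements. !8 = Σ_{j=0}^{8} (-1)^j·8!/j! = 40320 - 40320 + 20160 - 6720 + 1680 - 336 + 56 - 8 + 1 = 14833. 8! - !8 = 40320 - 14833 = 25487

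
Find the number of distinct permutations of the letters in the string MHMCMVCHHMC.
11! / (4! × 3! × 1! × 3!) = 46200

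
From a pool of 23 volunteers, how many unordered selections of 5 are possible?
C(23,5) = 23!/(5!×18!) = 33649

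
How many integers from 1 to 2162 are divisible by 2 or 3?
⌊2162/2⌋ + ⌊2162/3⌋ - ⌊2162/6⌋ = 1081 + 720 - 360 = 1441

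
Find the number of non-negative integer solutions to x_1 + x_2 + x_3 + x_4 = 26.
C(26+4-1, 4-1) = C(29, 3) = 3654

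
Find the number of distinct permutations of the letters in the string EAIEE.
5! / (1! × 3! × 1!) = 20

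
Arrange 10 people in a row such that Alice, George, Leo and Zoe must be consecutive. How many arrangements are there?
Treat the 4 as one block: (10-4+1)! × 4! = 5040 × 24 = 120960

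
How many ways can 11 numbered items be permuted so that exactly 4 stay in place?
Choose the 4 fixed points C(11,4) = 330, derange the rest: !7 = Σ_{j=0}^{7} (-1)^j·7!/j! = 5040 - 5040 + 2520 - 840 + 210 - 42 + 7 - 1 = 1854. Product = 330 × 1854 = 611820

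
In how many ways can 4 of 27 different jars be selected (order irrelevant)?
C(27,4) = 27!/(4!×23!) = 17550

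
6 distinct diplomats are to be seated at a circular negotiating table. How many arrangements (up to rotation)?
Circular: fix one position, arrange the rest. (6-1)! = 120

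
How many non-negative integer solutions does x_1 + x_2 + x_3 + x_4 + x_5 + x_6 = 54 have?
C(54+6-1, 6-1) = C(59, 5) = 5006386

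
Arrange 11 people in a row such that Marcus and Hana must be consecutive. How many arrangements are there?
Treat the 2 as one block: (11-2+1)! × 2! = 3628800 × 2 = 7257600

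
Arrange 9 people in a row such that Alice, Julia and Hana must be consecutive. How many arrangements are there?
Treat the 3 as one block: (9-3+1)! × 3! = 5040 × 6 = 30240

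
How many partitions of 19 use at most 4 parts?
By conjugation, equals partitions of 19 into parts ≤ 4. Let r_j(i) = number of partitions of i into parts ≤ j, for i = 0..19. r_1(i) = 1 for all i; r_j(i) = r_{j-1}(i) + r_j(i-j). Rows j = 2..4: ≤2: 1 1 2 2 3 3 4 4 5 5 6 6 7 7 8 8 9 9 10 10; ≤3: 1 1 2 3 4 5 7 8 10 12 14 16 19 21 24 27 30 33 37 40; ≤4: 1 1 2 3 5 6 9 11 15 18 23 27 34 39 47 54 64 72 84 94. r_4(19) = 94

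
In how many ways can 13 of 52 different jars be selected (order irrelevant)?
C(52,13) = 52!/(13!×39!) = 635013559600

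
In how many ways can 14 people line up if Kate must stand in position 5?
Fix one position: (14-1)! = 6227020800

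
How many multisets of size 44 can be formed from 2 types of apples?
C(44+2-1, 2-1) = C(45, 1) = 45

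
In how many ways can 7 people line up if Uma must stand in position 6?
Fix one position: (7-1)! = 720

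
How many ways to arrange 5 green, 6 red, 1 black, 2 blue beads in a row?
14! / (5! × 6! × 1! × 2!) = 504504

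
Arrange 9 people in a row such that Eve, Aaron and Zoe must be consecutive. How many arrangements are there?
Treat the 3 as one block: (9-3+1)! × 3! = 5040 × 6 = 30240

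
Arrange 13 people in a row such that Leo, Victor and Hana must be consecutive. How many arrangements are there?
Treat the 3 as one block: (13-3+1)! × 3! = 39916800 × 6 = 239500800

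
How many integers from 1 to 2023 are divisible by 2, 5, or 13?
⌊2023/2⌋+⌊2023/5⌋+⌊2023/13⌋ - ⌊2023/10⌋-⌊2023/26⌋-⌊2023/65⌋ + ⌊2023/130⌋ = 1011+404+155 - 202-77-31 + 15 = 1275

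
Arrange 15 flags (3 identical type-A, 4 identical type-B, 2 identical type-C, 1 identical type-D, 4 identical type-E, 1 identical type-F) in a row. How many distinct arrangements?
15! / (3! × 4! × 2! × 1! × 4! × 1!) = 189189000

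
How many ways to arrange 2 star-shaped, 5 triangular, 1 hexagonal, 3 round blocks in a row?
11! / (2! × 5! × 1! × 3!) = 27720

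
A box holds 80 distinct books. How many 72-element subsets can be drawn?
C(80,72) = 80!/(72!×8!) = 28987537150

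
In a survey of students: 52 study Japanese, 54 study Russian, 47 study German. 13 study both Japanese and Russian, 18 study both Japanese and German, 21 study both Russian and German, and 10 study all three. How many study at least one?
|A∪B∪C| = 52+54+47-13-18-21+10 = 111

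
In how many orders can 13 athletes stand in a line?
13! = 6227020800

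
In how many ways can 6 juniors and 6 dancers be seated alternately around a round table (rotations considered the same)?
Fix one of the juniors: (6-1)! ways for the remaining juniors, × 6! ways for the dancers = 120 × 720 = 86400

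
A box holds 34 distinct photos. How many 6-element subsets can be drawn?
C(34,6) = 34!/(6!×28!) = 1344904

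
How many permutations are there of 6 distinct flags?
6! = 720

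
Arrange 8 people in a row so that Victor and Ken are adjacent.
Treat as block: (8-1)! × 2! = 5040 × 2 = 10080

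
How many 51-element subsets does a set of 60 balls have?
C(60,51) = 60!/(51!×9!) = 14783142660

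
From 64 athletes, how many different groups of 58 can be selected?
C(64,58) = 64!/(58!×6!) = 74974368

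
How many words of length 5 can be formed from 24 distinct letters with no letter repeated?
P(24,5) = 24!/(24-5)! = 5100480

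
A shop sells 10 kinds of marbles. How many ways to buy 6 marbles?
C(6+10-1, 10-1) = C(15, 9) = 5005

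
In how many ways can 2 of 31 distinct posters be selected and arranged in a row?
P(31,2) = 31!/(31-2)! = 930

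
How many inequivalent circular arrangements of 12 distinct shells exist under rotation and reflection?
(12-1)!/2 = 39916800/2 = 19958400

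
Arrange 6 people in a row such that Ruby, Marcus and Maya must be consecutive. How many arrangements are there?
Treat the 3 as one block: (6-3+1)! × 3! = 24 × 6 = 144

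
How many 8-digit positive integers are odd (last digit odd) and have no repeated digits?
Last∈{1,3,5,7,9}. Last=0: 0. Last nonzero: 5×8×P(8,6) = 806400. Total = 806400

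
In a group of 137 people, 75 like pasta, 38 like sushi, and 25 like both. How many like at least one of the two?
|A∪B| = |A| + |B| - |A∩B| = 75 + 38 - 25 = 88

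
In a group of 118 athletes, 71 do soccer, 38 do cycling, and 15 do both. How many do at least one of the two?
|A∪B| = |A| + |B| - |A∩B| = 71 + 38 - 15 = 94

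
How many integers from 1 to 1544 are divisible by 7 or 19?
⌊1544/7⌋ + ⌊1544/19⌋ - ⌊1544/133⌋ = 220 + 81 - 11 = 290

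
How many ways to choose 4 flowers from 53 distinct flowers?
C(53,4) = 53!/(4!×49!) = 292825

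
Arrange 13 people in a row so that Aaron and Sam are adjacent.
Treat as block: (13-1)! × 2! = 479001600 × 2 = 958003200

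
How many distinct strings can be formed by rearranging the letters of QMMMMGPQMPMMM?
13! / (2! × 8! × 2! × 1!) = 38610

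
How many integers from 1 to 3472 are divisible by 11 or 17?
⌊3472/11⌋ + ⌊3472/17⌋ - ⌊3472/187⌋ = 315 + 204 - 18 = 501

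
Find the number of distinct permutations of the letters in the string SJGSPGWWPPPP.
12! / (2! × 5! × 2! × 1! × 2!) = 498960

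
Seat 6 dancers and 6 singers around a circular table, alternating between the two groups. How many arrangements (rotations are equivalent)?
Fix one of the dancers: (6-1)! ways for the remaining dancers, × 6! ways for the singers = 120 × 720 = 86400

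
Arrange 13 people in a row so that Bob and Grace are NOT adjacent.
Total - adjacent = 13! - (13-1)!×2 = 6227020800 - 958003200 = 5269017600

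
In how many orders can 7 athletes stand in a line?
7! = 5040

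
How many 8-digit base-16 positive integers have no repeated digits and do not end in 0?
Last digit: 15 nonzero choices. First digit: 14 (nonzero, ≠last). Middle 6: P(14,6) = 2162160. Total = 454053600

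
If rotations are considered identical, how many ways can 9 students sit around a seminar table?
Circular: fix one position, arrange the rest. (9-1)! = 40320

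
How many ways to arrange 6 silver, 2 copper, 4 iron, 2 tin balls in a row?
14! / (6! × 2! × 4! × 2!) = 1261260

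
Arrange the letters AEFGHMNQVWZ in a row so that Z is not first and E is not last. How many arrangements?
By inclusion-exclusion: 11! - 2×(11-1)! + (11-2)! = 39916800 - 7257600 + 362880 = 33022080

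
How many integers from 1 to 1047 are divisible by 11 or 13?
⌊1047/11⌋ + ⌊1047/13⌋ - ⌊1047/143⌋ = 95 + 80 - 7 = 168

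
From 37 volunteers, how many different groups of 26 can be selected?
C(37,26) = 37!/(26!×11!) = 854992152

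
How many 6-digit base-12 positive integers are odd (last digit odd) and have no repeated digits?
Last∈{1,3,5,7,9,11}. Last=0: 0. Last nonzero: 6×10×P(10,4) = 302400. Total = 302400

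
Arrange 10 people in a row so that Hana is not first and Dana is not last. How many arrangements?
By inclusion-exclusion: 10! - 2×(10-1)! + (10-2)! = 3628800 - 725760 + 40320 = 2943360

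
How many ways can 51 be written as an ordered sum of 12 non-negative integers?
C(51+12-1, 12-1) = C(62, 11) = 508271323092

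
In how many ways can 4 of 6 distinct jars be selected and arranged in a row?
P(6,4) = 6!/(6-4)! = 360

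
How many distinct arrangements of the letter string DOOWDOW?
7! / (3! × 2! × 2!) = 210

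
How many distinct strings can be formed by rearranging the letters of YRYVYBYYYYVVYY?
14! / (1! × 9! × 3! × 1!) = 40040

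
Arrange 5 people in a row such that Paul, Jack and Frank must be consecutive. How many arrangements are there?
Treat the 3 as one block: (5-3+1)! × 3! = 6 × 6 = 36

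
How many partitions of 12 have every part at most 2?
Let r_j(i) = number of partitions of i into parts ≤ j, for i = 0..12. r_1(i) = 1 for all i; r_j(i) = r_{j-1}(i) + r_j(i-j). Rows j = 2..2: ≤2: 1 1 2 2 3 3 4 4 5 5 6 6 7. r_2(12) = 7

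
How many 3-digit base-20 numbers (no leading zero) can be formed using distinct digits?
First digit: 19 choices (nonzero). Then descending: 19 × 19 × 18 = 6498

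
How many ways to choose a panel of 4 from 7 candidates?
C(7,4) = 7!/(4!×3!) = 35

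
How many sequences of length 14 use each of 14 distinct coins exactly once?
14! = 87178291200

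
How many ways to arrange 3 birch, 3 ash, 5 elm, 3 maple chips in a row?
14! / (3! × 3! × 5! × 3!) = 3363360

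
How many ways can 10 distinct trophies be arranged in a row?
10! = 3628800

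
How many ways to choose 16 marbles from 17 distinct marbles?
C(17,16) = 17!/(16!×1!) = 17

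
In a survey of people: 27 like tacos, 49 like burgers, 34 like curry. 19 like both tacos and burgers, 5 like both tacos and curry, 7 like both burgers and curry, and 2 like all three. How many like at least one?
|A∪B∪C| = 27+49+34-19-5-7+2 = 81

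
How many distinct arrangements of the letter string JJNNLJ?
6! / (1! × 3! × 2!) = 60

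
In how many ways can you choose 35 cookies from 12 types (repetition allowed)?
C(35+12-1, 12-1) = C(46, 11) = 13340783196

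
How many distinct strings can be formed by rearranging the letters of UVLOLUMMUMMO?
12! / (3! × 2! × 4! × 1! × 2!) = 831600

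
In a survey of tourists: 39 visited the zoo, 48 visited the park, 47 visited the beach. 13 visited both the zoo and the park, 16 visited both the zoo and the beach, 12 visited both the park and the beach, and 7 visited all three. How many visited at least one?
|A∪B∪C| = 39+48+47-13-16-12+7 = 100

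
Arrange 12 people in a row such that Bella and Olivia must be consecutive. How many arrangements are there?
Treat the 2 as one block: (12-2+1)! × 2! = 39916800 × 2 = 79833600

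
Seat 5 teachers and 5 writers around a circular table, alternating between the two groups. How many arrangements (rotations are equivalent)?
Fix one of the teachers: (5-1)! ways for the remaining teachers, × 5! ways for the writers = 24 × 120 = 2880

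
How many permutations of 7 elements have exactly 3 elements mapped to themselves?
Choose the 3 fixed points C(7,3) = 35, derange the rest: !4 = Σ_{j=0}^{4} (-1)^j·4!/j! = 24 - 24 + 12 - 4 + 1 = 9. Product = 35 × 9 = 315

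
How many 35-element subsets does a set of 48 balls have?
C(48,35) = 48!/(35!×13!) = 192928249296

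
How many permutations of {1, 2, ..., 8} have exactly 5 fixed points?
Choose the 5 fixed points C(8,5) = 56, derange the rest: !3 = Σ_{j=0}^{3} (-1)^j·3!/j! = 6 - 6 + 3 - 1 = 2. Product = 56 × 2 = 112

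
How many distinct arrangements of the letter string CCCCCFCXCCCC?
12! / (1! × 10! × 1!) = 132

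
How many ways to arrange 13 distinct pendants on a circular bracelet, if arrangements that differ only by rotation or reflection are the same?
(13-1)!/2 = 479001600/2 = 239500800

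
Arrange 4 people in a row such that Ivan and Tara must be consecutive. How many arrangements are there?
Treat the 2 as one block: (4-2+1)! × 2! = 6 × 2 = 12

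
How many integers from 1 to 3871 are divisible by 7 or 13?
⌊3871/7⌋ + ⌊3871/13⌋ - ⌊3871/91⌋ = 553 + 297 - 42 = 808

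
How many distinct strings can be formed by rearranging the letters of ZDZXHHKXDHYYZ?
13! / (2! × 2! × 1! × 2! × 3! × 3!) = 21621600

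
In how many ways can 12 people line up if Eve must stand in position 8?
Fix one position: (12-1)! = 39916800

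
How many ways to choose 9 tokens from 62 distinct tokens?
C(62,9) = 62!/(9!×53!) = 20286591270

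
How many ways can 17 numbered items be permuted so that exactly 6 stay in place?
Choose the 6 fixed points C(17,6) = 12376, derange the rest: !11 = Σ_{j=0}^{11} (-1)^j·11!/j! = 39916800 - 39916800 + 19958400 - 6652800 + 1663200 - 332640 + 55440 - 7920 + 990 - 110 + 11 - 1 = 14684570. Product = 12376 × 14684570 = 181736238320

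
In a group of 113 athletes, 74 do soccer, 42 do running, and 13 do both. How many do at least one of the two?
|A∪B| = |A| + |B| - |A∩B| = 74 + 42 - 13 = 103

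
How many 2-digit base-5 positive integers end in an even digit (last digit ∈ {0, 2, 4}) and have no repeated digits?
Last∈{0,2,4}. Last=0: 4. Last nonzero: 2×3×P(3,0) = 6. Total = 10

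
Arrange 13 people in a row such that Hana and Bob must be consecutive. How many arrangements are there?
Treat the 2 as one block: (13-2+1)! × 2! = 479001600 × 2 = 958003200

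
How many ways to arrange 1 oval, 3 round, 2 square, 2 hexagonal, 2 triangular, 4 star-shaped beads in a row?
14! / (1! × 3! × 2! × 2! × 2! × 4!) = 75675600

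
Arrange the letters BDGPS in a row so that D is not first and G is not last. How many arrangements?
By inclusion-exclusion: 5! - 2×(5-1)! + (5-2)! = 120 - 48 + 6 = 78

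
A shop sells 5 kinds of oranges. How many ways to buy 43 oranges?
C(43+5-1, 5-1) = C(47, 4) = 178365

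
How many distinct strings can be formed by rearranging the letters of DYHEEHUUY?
9! / (1! × 2! × 2! × 2! × 2!) = 22680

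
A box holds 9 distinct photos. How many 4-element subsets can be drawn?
C(9,4) = 9!/(4!×5!) = 126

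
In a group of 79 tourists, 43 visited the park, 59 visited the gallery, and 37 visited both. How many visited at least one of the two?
|A∪B| = |A| + |B| - |A∩B| = 43 + 59 - 37 = 65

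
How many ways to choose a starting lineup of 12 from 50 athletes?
C(50,12) = 50!/(12!×38!) = 121399651100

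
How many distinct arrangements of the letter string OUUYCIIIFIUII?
13! / (1! × 1! × 1! × 1! × 3! × 6!) = 1441440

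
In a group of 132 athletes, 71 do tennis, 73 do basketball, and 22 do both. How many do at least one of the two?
|A∪B| = |A| + |B| - |A∩B| = 71 + 73 - 22 = 122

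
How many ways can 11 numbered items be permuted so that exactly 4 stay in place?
Choose the 4 fixed points C(11,4) = 330, derange the rest: !7 = Σ_{j=0}^{7} (-1)^j·7!/j! = 5040 - 5040 + 2520 - 840 + 210 - 42 + 7 - 1 = 1854. Product = 330 × 1854 = 611820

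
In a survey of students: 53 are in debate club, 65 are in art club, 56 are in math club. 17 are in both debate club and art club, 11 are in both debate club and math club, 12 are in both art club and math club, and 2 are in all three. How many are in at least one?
|A∪B∪C| = 53+65+56-17-11-12+2 = 136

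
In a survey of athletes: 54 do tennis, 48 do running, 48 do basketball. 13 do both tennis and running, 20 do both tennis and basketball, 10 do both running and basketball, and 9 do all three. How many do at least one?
|A∪B∪C| = 54+48+48-13-20-10+9 = 116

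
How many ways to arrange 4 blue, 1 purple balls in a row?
5! / (4! × 1!) = 5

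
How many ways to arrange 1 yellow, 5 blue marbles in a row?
6! / (1! × 5!) = 6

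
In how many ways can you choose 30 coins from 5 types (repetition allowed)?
C(30+5-1, 5-1) = C(34, 4) = 46376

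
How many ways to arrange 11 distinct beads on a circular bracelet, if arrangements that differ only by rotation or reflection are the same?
(11-1)!/2 = 3628800/2 = 1814400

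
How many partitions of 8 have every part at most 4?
Let r_j(i) = number of partitions of i into parts ≤ j, for i = 0..8. r_1(i) = 1 for all i; r_j(i) = r_{j-1}(i) + r_j(i-j). Rows j = 2..4: ≤2: 1 1 2 2 3 3 4 4 5; ≤3: 1 1 2 3 4 5 7 8 10; ≤4: 1 1 2 3 5 6 9 11 15. r_4(8) = 15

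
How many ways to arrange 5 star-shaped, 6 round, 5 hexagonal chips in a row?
16! / (5! × 6! × 5!) = 2018016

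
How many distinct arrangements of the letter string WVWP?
4! / (2! × 1! × 1!) = 12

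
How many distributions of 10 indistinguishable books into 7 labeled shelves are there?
C(10+7-1, 7-1) = C(16, 6) = 8008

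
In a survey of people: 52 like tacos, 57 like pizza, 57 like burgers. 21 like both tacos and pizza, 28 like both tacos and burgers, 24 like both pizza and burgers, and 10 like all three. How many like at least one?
|A∪B∪C| = 52+57+57-21-28-24+10 = 103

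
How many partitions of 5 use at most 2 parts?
By conjugation, equals partitions of 5 into parts ≤ 2. Let r_j(i) = number of partitions of i into parts ≤ j, for i = 0..5. r_1(i) = 1 for all i; r_j(i) = r_{j-1}(i) + r_j(i-j). Rows j = 2..2: ≤2: 1 1 2 2 3 3. r_2(5) = 3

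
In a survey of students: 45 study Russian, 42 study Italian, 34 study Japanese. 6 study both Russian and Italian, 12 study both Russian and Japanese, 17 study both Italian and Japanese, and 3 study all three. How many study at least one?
|A∪B∪C| = 45+42+34-6-12-17+3 = 89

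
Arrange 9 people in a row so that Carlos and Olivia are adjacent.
Treat as block: (9-1)! × 2! = 40320 × 2 = 80640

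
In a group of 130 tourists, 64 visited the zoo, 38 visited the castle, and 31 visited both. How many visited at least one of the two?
|A∪B| = |A| + |B| - |A∩B| = 64 + 38 - 31 = 71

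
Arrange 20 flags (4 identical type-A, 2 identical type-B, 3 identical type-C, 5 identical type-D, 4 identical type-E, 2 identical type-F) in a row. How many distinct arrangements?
20! / (4! × 2! × 3! × 5! × 4! × 2!) = 1466593128000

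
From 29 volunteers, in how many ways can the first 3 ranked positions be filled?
P(29,3) = 29!/(29-3)! = 21924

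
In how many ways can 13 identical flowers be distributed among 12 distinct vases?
C(13+12-1, 12-1) = C(24, 11) = 2496144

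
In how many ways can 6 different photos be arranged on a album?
6! = 720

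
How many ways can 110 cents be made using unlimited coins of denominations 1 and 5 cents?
Coefficient of x^110 in 1/(1-x^1) · 1/(1-x^5). Use j coins of 5 for j = 0..⌊110/5⌋ = 22, the rest in 1s: 22 + 1 = 23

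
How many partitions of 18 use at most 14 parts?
By conjugation, equals partitions of 18 into parts ≤ 14. Let r_j(i) = number of partitions of i into parts ≤ j, for i = 0..18. r_1(i) = 1 for all i; r_j(i) = r_{j-1}(i) + r_j(i-j). Rows j = 2..14: ≤2: 1 1 2 2 3 3 4 4 5 5 6 6 7 7 8 8 9 9 10; ≤3: 1 1 2 3 4 5 7 8 10 12 14 16 19 21 24 27 30 33 37; ≤4: 1 1 2 3 5 6 9 11 15 18 23 27 34 39 47 54 64 72 84; ≤5: 1 1 2 3 5 7 10 13 18 23 30 37 47 57 70 84 101 119 141; ≤6: 1 1 2 3 5 7 11 14 20 26 35 44 58 71 90 110 136 163 199; ≤7: 1 1 2 3 5 7 11 15 21 28 38 49 65 82 105 131 164 201 248; ≤8: 1 1 2 3 5 7 11 15 22 29 40 52 70 89 116 146 186 230 288; ≤9: 1 1 2 3 5 7 11 15 22 30 41 54 73 94 123 157 201 252 318; ≤10: 1 1 2 3 5 7 11 15 22 30 42 55 75 97 128 164 212 267 340; ≤11: 1 1 2 3 5 7 11 15 22 30 42 56 76 99 131 169 219 278 355; ≤12: 1 1 2 3 5 7 11 15 22 30 42 56 77 100 133 172 224 285 366; ≤13: 1 1 2 3 5 7 11 15 22 30 42 56 77 101 134 174 227 290 373; ≤14: 1 1 2 3 5 7 11 15 22 30 42 56 77 101 135 175 229 293 378. r_14(18) = 378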